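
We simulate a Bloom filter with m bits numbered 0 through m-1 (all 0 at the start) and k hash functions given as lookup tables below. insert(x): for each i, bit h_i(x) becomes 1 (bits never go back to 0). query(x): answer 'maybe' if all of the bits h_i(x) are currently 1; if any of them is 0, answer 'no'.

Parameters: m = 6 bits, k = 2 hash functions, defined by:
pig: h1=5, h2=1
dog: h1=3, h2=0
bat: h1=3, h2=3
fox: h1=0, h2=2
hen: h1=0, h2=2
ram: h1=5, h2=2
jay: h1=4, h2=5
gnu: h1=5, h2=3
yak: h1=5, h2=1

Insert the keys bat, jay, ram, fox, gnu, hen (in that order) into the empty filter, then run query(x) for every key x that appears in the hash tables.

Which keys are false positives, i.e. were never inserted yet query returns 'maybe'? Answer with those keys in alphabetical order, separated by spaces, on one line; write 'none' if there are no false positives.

Answer: dog

Derivation:
Start: bits=000000
After insert 'bat': sets bits 3 -> bits=000100
After insert 'jay': sets bits 4 5 -> bits=000111
After insert 'ram': sets bits 2 5 -> bits=001111
After insert 'fox': sets bits 0 2 -> bits=101111
After insert 'gnu': sets bits 3 5 -> bits=101111
After insert 'hen': sets bits 0 2 -> bits=101111
Not inserted: dog pig yak — query each against bits=101111:
query dog: checks bit0=1, bit3=1 (all 1) -> maybe => FALSE POSITIVE
query pig: checks bit1=0, bit5=1 (has a 0) -> no => not a false positive
query yak: checks bit1=0, bit5=1 (has a 0) -> no => not a false positive
False positives (alphabetical): dog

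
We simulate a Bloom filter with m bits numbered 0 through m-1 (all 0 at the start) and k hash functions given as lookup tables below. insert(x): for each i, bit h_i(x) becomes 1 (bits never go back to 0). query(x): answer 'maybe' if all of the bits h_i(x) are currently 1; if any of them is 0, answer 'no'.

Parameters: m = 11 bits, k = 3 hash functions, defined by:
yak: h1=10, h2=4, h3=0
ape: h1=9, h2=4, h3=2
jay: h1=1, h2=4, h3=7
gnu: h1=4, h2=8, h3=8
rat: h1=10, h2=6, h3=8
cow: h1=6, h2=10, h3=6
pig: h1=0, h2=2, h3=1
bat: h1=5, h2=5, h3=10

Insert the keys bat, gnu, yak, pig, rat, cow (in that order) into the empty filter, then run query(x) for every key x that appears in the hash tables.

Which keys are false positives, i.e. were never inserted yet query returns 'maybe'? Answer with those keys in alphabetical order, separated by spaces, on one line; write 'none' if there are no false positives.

Answer: none

Derivation:
Start: bits=00000000000
After insert 'bat': sets bits 5 10 -> bits=00000100001
After insert 'gnu': sets bits 4 8 -> bits=00001100101
After insert 'yak': sets bits 0 4 10 -> bits=10001100101
After insert 'pig': sets bits 0 1 2 -> bits=11101100101
After insert 'rat': sets bits 6 8 10 -> bits=11101110101
After insert 'cow': sets bits 6 10 -> bits=11101110101
Not inserted: ape jay — query each against bits=11101110101:
query ape: checks bit2=1, bit4=1, bit9=0 (has a 0) -> no => not a false positive
query jay: checks bit1=1, bit4=1, bit7=0 (has a 0) -> no => not a false positive
False positives (alphabetical): none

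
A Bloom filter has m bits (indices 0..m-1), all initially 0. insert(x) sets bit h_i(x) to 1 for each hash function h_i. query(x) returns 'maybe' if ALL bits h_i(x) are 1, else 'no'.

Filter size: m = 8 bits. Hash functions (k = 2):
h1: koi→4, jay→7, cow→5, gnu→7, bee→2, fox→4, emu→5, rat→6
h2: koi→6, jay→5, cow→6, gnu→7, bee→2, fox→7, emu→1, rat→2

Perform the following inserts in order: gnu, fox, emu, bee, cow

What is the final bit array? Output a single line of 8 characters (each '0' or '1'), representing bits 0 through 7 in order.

Start: bits=00000000
After insert 'gnu': sets bits 7 -> bits=00000001
After insert 'fox': sets bits 4 7 -> bits=00001001
After insert 'emu': sets bits 1 5 -> bits=01001101
After insert 'bee': sets bits 2 -> bits=01101101
After insert 'cow': sets bits 5 6 -> bits=01101111

Answer: 01101111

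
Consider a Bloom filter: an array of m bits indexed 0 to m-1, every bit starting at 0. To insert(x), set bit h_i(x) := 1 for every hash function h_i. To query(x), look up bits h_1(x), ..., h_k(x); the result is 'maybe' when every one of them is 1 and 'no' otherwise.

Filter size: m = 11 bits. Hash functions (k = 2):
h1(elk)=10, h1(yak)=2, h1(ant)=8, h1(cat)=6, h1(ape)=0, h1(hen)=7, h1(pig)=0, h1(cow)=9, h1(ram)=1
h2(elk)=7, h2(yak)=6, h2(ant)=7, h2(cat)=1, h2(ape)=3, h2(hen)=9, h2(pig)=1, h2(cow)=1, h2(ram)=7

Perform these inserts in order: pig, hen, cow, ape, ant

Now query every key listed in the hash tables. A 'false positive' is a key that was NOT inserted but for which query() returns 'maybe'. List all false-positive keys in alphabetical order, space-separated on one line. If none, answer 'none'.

Start: bits=00000000000
After insert 'pig': sets bits 0 1 -> bits=11000000000
After insert 'hen': sets bits 7 9 -> bits=11000001010
After insert 'cow': sets bits 1 9 -> bits=11000001010
After insert 'ape': sets bits 0 3 -> bits=11010001010
After insert 'ant': sets bits 7 8 -> bits=11010001110
Not inserted: cat elk ram yak — query each against bits=11010001110:
query cat: checks bit1=1, bit6=0 (has a 0) -> no => not a false positive
query elk: checks bit7=1, bit10=0 (has a 0) -> no => not a false positive
query ram: checks bit1=1, bit7=1 (all 1) -> maybe => FALSE POSITIVE
query yak: checks bit2=0, bit6=0 (has a 0) -> no => not a false positive
False positives (alphabetical): ram

Answer: ram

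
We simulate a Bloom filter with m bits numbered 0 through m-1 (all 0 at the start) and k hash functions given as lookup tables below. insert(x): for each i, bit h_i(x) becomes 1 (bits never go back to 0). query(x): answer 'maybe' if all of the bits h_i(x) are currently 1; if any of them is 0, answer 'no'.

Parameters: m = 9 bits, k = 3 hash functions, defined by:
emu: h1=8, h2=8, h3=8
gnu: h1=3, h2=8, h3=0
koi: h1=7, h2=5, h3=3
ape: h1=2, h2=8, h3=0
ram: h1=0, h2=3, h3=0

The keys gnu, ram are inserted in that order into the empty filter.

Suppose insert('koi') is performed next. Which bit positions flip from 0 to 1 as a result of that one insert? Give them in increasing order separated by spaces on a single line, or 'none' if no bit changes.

Answer: 5 7

Derivation:
Start: bits=000000000
After insert 'gnu': sets bits 0 3 8 -> bits=100100001
After insert 'ram': sets bits 0 3 -> bits=100100001
insert 'koi' would touch bits 3 5 7; currently bit3=1, bit5=0, bit7=0
Bits that are 0 among those (would change 0->1): 5 7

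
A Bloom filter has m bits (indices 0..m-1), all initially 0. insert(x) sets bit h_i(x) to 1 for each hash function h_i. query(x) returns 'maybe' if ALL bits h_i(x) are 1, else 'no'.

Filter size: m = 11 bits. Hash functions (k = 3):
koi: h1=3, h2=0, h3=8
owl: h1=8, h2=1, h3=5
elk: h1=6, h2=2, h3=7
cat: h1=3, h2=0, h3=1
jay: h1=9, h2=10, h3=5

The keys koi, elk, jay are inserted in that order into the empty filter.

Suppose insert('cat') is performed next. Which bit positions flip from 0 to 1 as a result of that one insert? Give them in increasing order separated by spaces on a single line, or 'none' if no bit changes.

Answer: 1

Derivation:
Start: bits=00000000000
After insert 'koi': sets bits 0 3 8 -> bits=10010000100
After insert 'elk': sets bits 2 6 7 -> bits=10110011100
After insert 'jay': sets bits 5 9 10 -> bits=10110111111
insert 'cat' would touch bits 0 1 3; currently bit0=1, bit1=0, bit3=1
Bits that are 0 among those (would change 0->1): 1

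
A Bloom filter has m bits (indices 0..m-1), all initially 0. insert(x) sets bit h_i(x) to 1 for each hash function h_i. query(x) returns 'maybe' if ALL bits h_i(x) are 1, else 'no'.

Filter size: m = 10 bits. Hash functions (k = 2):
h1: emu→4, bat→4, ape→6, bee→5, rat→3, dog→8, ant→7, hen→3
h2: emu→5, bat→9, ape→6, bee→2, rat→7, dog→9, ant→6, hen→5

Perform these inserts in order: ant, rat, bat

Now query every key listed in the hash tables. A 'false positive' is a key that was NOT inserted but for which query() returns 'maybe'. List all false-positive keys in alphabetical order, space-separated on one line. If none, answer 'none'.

Start: bits=0000000000
After insert 'ant': sets bits 6 7 -> bits=0000001100
After insert 'rat': sets bits 3 7 -> bits=0001001100
After insert 'bat': sets bits 4 9 -> bits=0001101101
Not inserted: ape bee dog emu hen — query each against bits=0001101101:
query ape: checks bit6=1 (all 1) -> maybe => FALSE POSITIVE
query bee: checks bit2=0, bit5=0 (has a 0) -> no => not a false positive
query dog: checks bit8=0, bit9=1 (has a 0) -> no => not a false positive
query emu: checks bit4=1, bit5=0 (has a 0) -> no => not a false positive
query hen: checks bit3=1, bit5=0 (has a 0) -> no => not a false positive
False positives (alphabetical): ape

Answer: ape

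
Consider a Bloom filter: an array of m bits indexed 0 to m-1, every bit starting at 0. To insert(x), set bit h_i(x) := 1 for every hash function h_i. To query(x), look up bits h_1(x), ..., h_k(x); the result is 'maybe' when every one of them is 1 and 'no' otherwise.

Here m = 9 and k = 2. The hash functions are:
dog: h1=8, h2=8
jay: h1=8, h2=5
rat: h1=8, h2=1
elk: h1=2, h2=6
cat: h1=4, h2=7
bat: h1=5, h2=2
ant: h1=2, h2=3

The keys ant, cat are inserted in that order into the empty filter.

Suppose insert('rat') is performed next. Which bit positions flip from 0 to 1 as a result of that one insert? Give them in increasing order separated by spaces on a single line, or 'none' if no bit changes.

Start: bits=000000000
After insert 'ant': sets bits 2 3 -> bits=001100000
After insert 'cat': sets bits 4 7 -> bits=001110010
insert 'rat' would touch bits 1 8; currently bit1=0, bit8=0
Bits that are 0 among those (would change 0->1): 1 8

Answer: 1 8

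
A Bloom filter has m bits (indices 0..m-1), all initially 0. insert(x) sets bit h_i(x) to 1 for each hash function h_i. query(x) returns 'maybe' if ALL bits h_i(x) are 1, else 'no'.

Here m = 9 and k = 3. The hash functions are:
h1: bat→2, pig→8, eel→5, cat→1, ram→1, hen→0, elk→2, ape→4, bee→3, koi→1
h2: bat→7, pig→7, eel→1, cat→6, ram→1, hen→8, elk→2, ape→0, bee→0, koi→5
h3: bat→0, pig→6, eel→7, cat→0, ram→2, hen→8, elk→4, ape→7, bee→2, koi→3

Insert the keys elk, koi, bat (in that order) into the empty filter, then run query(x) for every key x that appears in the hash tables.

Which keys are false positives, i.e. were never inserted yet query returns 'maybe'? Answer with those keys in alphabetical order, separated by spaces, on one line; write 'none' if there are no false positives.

Answer: ape bee eel ram

Derivation:
Start: bits=000000000
After insert 'elk': sets bits 2 4 -> bits=001010000
After insert 'koi': sets bits 1 3 5 -> bits=011111000
After insert 'bat': sets bits 0 2 7 -> bits=111111010
Not inserted: ape bee cat eel hen pig ram — query each against bits=111111010:
query ape: checks bit0=1, bit4=1, bit7=1 (all 1) -> maybe => FALSE POSITIVE
query bee: checks bit0=1, bit2=1, bit3=1 (all 1) -> maybe => FALSE POSITIVE
query cat: checks bit0=1, bit1=1, bit6=0 (has a 0) -> no => not a false positive
query eel: checks bit1=1, bit5=1, bit7=1 (all 1) -> maybe => FALSE POSITIVE
query hen: checks bit0=1, bit8=0 (has a 0) -> no => not a false positive
query pig: checks bit6=0, bit7=1, bit8=0 (has a 0) -> no => not a false positive
query ram: checks bit1=1, bit2=1 (all 1) -> maybe => FALSE POSITIVE
False positives (alphabetical): ape bee eel ram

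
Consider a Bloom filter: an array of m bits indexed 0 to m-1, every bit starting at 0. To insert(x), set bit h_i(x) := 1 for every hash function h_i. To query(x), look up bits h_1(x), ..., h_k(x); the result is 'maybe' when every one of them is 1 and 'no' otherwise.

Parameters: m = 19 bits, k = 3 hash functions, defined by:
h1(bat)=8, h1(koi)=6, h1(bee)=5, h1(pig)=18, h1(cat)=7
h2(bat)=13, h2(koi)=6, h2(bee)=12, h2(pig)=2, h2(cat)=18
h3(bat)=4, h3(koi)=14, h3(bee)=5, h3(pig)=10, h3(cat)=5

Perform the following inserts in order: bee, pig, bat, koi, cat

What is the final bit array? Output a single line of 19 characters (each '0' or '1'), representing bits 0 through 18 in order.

Answer: 0010111110101110001

Derivation:
Start: bits=0000000000000000000
After insert 'bee': sets bits 5 12 -> bits=0000010000001000000
After insert 'pig': sets bits 2 10 18 -> bits=0010010000101000001
After insert 'bat': sets bits 4 8 13 -> bits=0010110010101100001
After insert 'koi': sets bits 6 14 -> bits=0010111010101110001
After insert 'cat': sets bits 5 7 18 -> bits=0010111110101110001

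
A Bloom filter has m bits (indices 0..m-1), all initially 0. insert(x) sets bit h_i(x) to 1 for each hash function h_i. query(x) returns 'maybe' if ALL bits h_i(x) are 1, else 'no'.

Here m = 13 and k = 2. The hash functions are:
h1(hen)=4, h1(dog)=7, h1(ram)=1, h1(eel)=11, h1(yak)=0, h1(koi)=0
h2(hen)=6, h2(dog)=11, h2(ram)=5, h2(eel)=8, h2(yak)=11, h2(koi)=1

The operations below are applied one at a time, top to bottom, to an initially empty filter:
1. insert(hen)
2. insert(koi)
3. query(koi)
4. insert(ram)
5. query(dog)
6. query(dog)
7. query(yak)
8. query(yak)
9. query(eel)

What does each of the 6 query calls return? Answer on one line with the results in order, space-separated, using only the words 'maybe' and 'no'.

Answer: maybe no no no no no

Derivation:
Start: bits=0000000000000
Op 1: insert hen -> sets bits 4 6 -> bits=0000101000000
Op 2: insert koi -> sets bits 0 1 -> bits=1100101000000
Op 3: query koi -> checks bit0=1, bit1=1 (all 1) -> maybe
Op 4: insert ram -> sets bits 1 5 -> bits=1100111000000
Op 5: query dog -> checks bit7=0, bit11=0 (has a 0) -> no
Op 6: query dog -> checks bit7=0, bit11=0 (has a 0) -> no
Op 7: query yak -> checks bit0=1, bit11=0 (has a 0) -> no
Op 8: query yak -> checks bit0=1, bit11=0 (has a 0) -> no
Op 9: query eel -> checks bit8=0, bit11=0 (has a 0) -> no
Query results in order: maybe no no no no no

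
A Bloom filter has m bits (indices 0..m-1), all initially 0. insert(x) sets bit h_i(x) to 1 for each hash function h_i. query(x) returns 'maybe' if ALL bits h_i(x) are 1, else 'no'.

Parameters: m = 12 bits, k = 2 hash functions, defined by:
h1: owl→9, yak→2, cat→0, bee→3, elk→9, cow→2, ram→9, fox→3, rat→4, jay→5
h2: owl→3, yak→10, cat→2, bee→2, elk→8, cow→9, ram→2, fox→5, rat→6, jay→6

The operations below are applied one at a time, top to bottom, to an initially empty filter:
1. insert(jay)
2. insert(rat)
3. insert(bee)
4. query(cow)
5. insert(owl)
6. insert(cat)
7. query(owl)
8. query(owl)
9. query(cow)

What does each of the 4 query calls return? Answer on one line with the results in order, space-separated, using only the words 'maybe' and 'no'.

Start: bits=000000000000
Op 1: insert jay -> sets bits 5 6 -> bits=000001100000
Op 2: insert rat -> sets bits 4 6 -> bits=000011100000
Op 3: insert bee -> sets bits 2 3 -> bits=001111100000
Op 4: query cow -> checks bit2=1, bit9=0 (has a 0) -> no
Op 5: insert owl -> sets bits 3 9 -> bits=001111100100
Op 6: insert cat -> sets bits 0 2 -> bits=101111100100
Op 7: query owl -> checks bit3=1, bit9=1 (all 1) -> maybe
Op 8: query owl -> checks bit3=1, bit9=1 (all 1) -> maybe
Op 9: query cow -> checks bit2=1, bit9=1 (all 1) -> maybe
Query results in order: no maybe maybe maybe

Answer: no maybe maybe maybe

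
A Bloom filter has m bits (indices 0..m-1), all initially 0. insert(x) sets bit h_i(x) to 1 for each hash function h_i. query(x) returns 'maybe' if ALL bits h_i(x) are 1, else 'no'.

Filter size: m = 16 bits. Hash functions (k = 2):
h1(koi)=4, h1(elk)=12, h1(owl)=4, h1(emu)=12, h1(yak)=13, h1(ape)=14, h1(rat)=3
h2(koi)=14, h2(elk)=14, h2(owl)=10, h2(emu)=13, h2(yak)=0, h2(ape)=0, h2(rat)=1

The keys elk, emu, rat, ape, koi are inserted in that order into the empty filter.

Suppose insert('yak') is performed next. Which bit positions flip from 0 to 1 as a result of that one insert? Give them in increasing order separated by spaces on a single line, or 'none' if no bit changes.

Answer: none

Derivation:
Start: bits=0000000000000000
After insert 'elk': sets bits 12 14 -> bits=0000000000001010
After insert 'emu': sets bits 12 13 -> bits=0000000000001110
After insert 'rat': sets bits 1 3 -> bits=0101000000001110
After insert 'ape': sets bits 0 14 -> bits=1101000000001110
After insert 'koi': sets bits 4 14 -> bits=1101100000001110
insert 'yak' would touch bits 0 13; currently bit0=1, bit13=1
Bits that are 0 among those (would change 0->1): none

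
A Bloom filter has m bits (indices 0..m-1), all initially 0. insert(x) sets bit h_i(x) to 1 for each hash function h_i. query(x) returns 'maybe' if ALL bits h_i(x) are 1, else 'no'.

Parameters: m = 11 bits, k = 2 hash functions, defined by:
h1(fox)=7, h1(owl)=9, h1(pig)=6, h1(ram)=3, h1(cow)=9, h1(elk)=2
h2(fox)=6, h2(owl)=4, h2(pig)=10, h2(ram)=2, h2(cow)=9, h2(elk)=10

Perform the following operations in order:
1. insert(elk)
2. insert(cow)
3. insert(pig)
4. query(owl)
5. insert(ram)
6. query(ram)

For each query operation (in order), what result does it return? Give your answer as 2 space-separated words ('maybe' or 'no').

Answer: no maybe

Derivation:
Start: bits=00000000000
Op 1: insert elk -> sets bits 2 10 -> bits=00100000001
Op 2: insert cow -> sets bits 9 -> bits=00100000011
Op 3: insert pig -> sets bits 6 10 -> bits=00100010011
Op 4: query owl -> checks bit4=0, bit9=1 (has a 0) -> no
Op 5: insert ram -> sets bits 2 3 -> bits=00110010011
Op 6: query ram -> checks bit2=1, bit3=1 (all 1) -> maybe
Query results in order: no maybe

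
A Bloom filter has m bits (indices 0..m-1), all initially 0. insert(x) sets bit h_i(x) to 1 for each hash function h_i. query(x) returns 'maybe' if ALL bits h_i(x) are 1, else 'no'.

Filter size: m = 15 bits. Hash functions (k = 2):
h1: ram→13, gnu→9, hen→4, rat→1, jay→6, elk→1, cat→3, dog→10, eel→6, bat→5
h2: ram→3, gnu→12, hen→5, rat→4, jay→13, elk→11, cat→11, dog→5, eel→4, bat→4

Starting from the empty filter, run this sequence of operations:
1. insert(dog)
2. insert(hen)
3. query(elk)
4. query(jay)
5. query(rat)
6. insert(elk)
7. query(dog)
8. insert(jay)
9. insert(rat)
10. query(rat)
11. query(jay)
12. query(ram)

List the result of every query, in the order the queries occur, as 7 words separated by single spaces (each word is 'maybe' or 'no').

Answer: no no no maybe maybe maybe no

Derivation:
Start: bits=000000000000000
Op 1: insert dog -> sets bits 5 10 -> bits=000001000010000
Op 2: insert hen -> sets bits 4 5 -> bits=000011000010000
Op 3: query elk -> checks bit1=0, bit11=0 (has a 0) -> no
Op 4: query jay -> checks bit6=0, bit13=0 (has a 0) -> no
Op 5: query rat -> checks bit1=0, bit4=1 (has a 0) -> no
Op 6: insert elk -> sets bits 1 11 -> bits=010011000011000
Op 7: query dog -> checks bit5=1, bit10=1 (all 1) -> maybe
Op 8: insert jay -> sets bits 6 13 -> bits=010011100011010
Op 9: insert rat -> sets bits 1 4 -> bits=010011100011010
Op 10: query rat -> checks bit1=1, bit4=1 (all 1) -> maybe
Op 11: query jay -> checks bit6=1, bit13=1 (all 1) -> maybe
Op 12: query ram -> checks bit3=0, bit13=1 (has a 0) -> no
Query results in order: no no no maybe maybe maybe no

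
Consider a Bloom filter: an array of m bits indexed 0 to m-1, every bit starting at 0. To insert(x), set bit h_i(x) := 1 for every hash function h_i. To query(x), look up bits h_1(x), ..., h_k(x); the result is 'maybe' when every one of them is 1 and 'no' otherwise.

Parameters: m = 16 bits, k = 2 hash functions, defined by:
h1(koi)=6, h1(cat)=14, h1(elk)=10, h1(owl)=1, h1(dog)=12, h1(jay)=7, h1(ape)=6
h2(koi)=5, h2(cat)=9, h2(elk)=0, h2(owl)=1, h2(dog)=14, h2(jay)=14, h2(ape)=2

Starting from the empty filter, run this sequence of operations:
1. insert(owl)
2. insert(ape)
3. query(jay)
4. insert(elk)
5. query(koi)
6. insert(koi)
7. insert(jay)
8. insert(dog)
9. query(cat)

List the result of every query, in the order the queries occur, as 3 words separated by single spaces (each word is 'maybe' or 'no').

Answer: no no no

Derivation:
Start: bits=0000000000000000
Op 1: insert owl -> sets bits 1 -> bits=0100000000000000
Op 2: insert ape -> sets bits 2 6 -> bits=0110001000000000
Op 3: query jay -> checks bit7=0, bit14=0 (has a 0) -> no
Op 4: insert elk -> sets bits 0 10 -> bits=1110001000100000
Op 5: query koi -> checks bit5=0, bit6=1 (has a 0) -> no
Op 6: insert koi -> sets bits 5 6 -> bits=1110011000100000
Op 7: insert jay -> sets bits 7 14 -> bits=1110011100100010
Op 8: insert dog -> sets bits 12 14 -> bits=1110011100101010
Op 9: query cat -> checks bit9=0, bit14=1 (has a 0) -> no
Query results in order: no no no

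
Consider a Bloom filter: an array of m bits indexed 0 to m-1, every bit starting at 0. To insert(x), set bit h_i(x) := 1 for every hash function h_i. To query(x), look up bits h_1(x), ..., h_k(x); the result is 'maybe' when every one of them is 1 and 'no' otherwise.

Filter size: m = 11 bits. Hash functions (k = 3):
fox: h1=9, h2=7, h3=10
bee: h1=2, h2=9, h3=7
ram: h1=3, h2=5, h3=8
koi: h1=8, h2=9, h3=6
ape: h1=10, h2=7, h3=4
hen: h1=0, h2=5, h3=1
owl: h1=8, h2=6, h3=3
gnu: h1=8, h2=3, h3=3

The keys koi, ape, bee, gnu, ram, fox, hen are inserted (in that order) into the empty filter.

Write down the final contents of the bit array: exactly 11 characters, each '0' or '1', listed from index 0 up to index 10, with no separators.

Start: bits=00000000000
After insert 'koi': sets bits 6 8 9 -> bits=00000010110
After insert 'ape': sets bits 4 7 10 -> bits=00001011111
After insert 'bee': sets bits 2 7 9 -> bits=00101011111
After insert 'gnu': sets bits 3 8 -> bits=00111011111
After insert 'ram': sets bits 3 5 8 -> bits=00111111111
After insert 'fox': sets bits 7 9 10 -> bits=00111111111
After insert 'hen': sets bits 0 1 5 -> bits=11111111111

Answer: 11111111111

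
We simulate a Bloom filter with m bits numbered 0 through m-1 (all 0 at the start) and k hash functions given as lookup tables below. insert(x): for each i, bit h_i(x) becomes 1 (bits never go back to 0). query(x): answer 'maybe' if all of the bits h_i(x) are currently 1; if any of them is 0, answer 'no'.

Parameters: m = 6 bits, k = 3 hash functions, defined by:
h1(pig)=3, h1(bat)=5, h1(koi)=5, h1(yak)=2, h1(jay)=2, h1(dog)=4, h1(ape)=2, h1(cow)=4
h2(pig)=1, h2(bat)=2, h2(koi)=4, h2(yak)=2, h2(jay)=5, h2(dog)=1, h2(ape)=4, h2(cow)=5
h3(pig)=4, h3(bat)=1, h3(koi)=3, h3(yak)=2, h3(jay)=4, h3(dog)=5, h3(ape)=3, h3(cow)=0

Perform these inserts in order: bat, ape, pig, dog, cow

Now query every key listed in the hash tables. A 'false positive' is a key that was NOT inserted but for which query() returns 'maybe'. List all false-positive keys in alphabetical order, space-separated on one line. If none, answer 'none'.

Answer: jay koi yak

Derivation:
Start: bits=000000
After insert 'bat': sets bits 1 2 5 -> bits=011001
After insert 'ape': sets bits 2 3 4 -> bits=011111
After insert 'pig': sets bits 1 3 4 -> bits=011111
After insert 'dog': sets bits 1 4 5 -> bits=011111
After insert 'cow': sets bits 0 4 5 -> bits=111111
Not inserted: jay koi yak — query each against bits=111111:
query jay: checks bit2=1, bit4=1, bit5=1 (all 1) -> maybe => FALSE POSITIVE
query koi: checks bit3=1, bit4=1, bit5=1 (all 1) -> maybe => FALSE POSITIVE
query yak: checks bit2=1 (all 1) -> maybe => FALSE POSITIVE
False positives (alphabetical): jay koi yak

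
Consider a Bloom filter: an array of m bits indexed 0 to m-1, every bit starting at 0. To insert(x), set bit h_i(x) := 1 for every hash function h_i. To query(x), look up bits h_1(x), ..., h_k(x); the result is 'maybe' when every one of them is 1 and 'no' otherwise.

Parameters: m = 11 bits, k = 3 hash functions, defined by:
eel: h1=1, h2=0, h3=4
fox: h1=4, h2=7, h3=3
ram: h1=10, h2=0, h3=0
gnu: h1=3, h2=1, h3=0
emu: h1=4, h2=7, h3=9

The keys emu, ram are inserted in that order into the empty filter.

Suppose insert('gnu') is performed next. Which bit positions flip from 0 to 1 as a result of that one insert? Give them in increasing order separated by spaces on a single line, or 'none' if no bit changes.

Answer: 1 3

Derivation:
Start: bits=00000000000
After insert 'emu': sets bits 4 7 9 -> bits=00001001010
After insert 'ram': sets bits 0 10 -> bits=10001001011
insert 'gnu' would touch bits 0 1 3; currently bit0=1, bit1=0, bit3=0
Bits that are 0 among those (would change 0->1): 1 3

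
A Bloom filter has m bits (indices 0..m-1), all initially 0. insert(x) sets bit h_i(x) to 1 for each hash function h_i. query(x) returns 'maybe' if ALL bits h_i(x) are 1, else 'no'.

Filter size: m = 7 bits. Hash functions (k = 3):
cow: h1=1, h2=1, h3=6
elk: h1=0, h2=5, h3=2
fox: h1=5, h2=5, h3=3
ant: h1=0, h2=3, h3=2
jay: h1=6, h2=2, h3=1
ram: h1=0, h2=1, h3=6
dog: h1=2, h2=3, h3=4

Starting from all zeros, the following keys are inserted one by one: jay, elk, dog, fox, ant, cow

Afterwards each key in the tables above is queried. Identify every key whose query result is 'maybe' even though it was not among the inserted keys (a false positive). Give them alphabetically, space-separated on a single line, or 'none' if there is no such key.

Start: bits=0000000
After insert 'jay': sets bits 1 2 6 -> bits=0110001
After insert 'elk': sets bits 0 2 5 -> bits=1110011
After insert 'dog': sets bits 2 3 4 -> bits=1111111
After insert 'fox': sets bits 3 5 -> bits=1111111
After insert 'ant': sets bits 0 2 3 -> bits=1111111
After insert 'cow': sets bits 1 6 -> bits=1111111
Not inserted: ram — query each against bits=1111111:
query ram: checks bit0=1, bit1=1, bit6=1 (all 1) -> maybe => FALSE POSITIVE
False positives (alphabetical): ram

Answer: ram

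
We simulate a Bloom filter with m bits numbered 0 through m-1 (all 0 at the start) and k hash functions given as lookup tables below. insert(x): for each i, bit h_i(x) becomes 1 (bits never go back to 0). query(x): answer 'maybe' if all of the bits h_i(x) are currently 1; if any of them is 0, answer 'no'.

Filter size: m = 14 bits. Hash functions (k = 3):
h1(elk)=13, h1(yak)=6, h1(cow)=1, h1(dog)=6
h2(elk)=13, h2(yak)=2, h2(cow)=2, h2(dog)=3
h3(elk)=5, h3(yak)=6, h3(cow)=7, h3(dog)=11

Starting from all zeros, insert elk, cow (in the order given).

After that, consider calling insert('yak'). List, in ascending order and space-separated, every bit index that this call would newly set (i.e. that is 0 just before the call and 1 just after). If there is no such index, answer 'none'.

Answer: 6

Derivation:
Start: bits=00000000000000
After insert 'elk': sets bits 5 13 -> bits=00000100000001
After insert 'cow': sets bits 1 2 7 -> bits=01100101000001
insert 'yak' would touch bits 2 6; currently bit2=1, bit6=0
Bits that are 0 among those (would change 0->1): 6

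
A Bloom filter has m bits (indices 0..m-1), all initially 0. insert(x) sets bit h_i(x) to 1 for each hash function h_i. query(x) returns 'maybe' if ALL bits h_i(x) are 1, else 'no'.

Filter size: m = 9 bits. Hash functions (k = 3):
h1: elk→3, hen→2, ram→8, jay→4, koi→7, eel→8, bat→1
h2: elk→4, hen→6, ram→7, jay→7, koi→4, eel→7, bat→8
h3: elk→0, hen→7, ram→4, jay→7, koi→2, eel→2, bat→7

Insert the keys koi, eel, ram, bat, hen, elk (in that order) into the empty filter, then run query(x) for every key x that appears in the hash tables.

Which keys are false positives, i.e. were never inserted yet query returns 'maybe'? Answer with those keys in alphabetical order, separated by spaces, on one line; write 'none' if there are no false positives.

Answer: jay

Derivation:
Start: bits=000000000
After insert 'koi': sets bits 2 4 7 -> bits=001010010
After insert 'eel': sets bits 2 7 8 -> bits=001010011
After insert 'ram': sets bits 4 7 8 -> bits=001010011
After insert 'bat': sets bits 1 7 8 -> bits=011010011
After insert 'hen': sets bits 2 6 7 -> bits=011010111
After insert 'elk': sets bits 0 3 4 -> bits=111110111
Not inserted: jay — query each against bits=111110111:
query jay: checks bit4=1, bit7=1 (all 1) -> maybe => FALSE POSITIVE
False positives (alphabetical): jay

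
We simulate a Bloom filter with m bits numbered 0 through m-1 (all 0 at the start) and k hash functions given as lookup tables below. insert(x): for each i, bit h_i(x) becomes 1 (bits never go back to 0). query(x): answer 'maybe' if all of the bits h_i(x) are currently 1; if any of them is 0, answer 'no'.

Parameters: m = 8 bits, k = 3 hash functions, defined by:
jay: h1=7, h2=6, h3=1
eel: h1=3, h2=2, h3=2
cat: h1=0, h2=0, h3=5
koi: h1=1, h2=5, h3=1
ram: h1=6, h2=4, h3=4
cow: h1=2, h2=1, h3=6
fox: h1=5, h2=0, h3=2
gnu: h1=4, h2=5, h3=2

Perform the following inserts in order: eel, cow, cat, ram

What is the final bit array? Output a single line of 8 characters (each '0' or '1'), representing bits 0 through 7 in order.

Answer: 11111110

Derivation:
Start: bits=00000000
After insert 'eel': sets bits 2 3 -> bits=00110000
After insert 'cow': sets bits 1 2 6 -> bits=01110010
After insert 'cat': sets bits 0 5 -> bits=11110110
After insert 'ram': sets bits 4 6 -> bits=11111110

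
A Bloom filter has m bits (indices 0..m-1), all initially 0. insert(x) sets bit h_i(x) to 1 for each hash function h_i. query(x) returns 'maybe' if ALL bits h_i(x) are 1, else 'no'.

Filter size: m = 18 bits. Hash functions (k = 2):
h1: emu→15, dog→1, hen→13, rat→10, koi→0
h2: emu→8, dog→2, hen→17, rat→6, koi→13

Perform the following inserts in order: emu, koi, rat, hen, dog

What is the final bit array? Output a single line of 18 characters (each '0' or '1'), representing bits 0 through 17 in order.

Answer: 111000101010010101

Derivation:
Start: bits=000000000000000000
After insert 'emu': sets bits 8 15 -> bits=000000001000000100
After insert 'koi': sets bits 0 13 -> bits=100000001000010100
After insert 'rat': sets bits 6 10 -> bits=100000101010010100
After insert 'hen': sets bits 13 17 -> bits=100000101010010101
After insert 'dog': sets bits 1 2 -> bits=111000101010010101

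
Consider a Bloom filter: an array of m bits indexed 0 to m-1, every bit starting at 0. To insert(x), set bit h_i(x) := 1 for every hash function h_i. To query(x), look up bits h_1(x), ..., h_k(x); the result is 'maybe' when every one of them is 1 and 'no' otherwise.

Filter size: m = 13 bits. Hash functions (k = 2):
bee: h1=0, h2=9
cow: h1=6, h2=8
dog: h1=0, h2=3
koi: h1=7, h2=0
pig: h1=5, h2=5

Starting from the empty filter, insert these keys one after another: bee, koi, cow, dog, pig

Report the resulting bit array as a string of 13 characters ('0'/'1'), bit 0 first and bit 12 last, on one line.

Answer: 1001011111000

Derivation:
Start: bits=0000000000000
After insert 'bee': sets bits 0 9 -> bits=1000000001000
After insert 'koi': sets bits 0 7 -> bits=1000000101000
After insert 'cow': sets bits 6 8 -> bits=1000001111000
After insert 'dog': sets bits 0 3 -> bits=1001001111000
After insert 'pig': sets bits 5 -> bits=1001011111000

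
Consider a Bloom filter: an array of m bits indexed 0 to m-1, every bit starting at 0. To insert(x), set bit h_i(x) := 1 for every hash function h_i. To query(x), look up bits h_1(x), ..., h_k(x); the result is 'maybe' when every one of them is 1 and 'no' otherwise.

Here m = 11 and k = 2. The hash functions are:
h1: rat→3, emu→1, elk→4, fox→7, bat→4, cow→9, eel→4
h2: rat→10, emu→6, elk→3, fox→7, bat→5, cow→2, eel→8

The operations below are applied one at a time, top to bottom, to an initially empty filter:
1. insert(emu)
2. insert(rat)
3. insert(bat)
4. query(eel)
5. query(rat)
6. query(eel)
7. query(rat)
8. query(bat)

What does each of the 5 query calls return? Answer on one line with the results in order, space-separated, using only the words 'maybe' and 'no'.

Answer: no maybe no maybe maybe

Derivation:
Start: bits=00000000000
Op 1: insert emu -> sets bits 1 6 -> bits=01000010000
Op 2: insert rat -> sets bits 3 10 -> bits=01010010001
Op 3: insert bat -> sets bits 4 5 -> bits=01011110001
Op 4: query eel -> checks bit4=1, bit8=0 (has a 0) -> no
Op 5: query rat -> checks bit3=1, bit10=1 (all 1) -> maybe
Op 6: query eel -> checks bit4=1, bit8=0 (has a 0) -> no
Op 7: query rat -> checks bit3=1, bit10=1 (all 1) -> maybe
Op 8: query bat -> checks bit4=1, bit5=1 (all 1) -> maybe
Query results in order: no maybe no maybe maybe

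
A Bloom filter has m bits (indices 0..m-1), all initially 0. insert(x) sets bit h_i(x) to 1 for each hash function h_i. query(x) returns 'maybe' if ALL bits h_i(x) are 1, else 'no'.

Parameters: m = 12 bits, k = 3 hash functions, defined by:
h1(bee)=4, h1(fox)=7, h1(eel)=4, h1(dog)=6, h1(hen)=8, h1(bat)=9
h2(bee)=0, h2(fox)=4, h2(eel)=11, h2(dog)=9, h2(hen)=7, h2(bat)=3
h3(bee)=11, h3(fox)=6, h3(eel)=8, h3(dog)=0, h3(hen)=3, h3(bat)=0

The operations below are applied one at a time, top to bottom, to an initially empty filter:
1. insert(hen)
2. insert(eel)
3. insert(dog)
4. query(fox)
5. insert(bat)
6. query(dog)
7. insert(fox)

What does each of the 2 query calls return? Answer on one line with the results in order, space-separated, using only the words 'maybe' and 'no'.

Start: bits=000000000000
Op 1: insert hen -> sets bits 3 7 8 -> bits=000100011000
Op 2: insert eel -> sets bits 4 8 11 -> bits=000110011001
Op 3: insert dog -> sets bits 0 6 9 -> bits=100110111101
Op 4: query fox -> checks bit4=1, bit6=1, bit7=1 (all 1) -> maybe
Op 5: insert bat -> sets bits 0 3 9 -> bits=100110111101
Op 6: query dog -> checks bit0=1, bit6=1, bit9=1 (all 1) -> maybe
Op 7: insert fox -> sets bits 4 6 7 -> bits=100110111101
Query results in order: maybe maybe

Answer: maybe maybe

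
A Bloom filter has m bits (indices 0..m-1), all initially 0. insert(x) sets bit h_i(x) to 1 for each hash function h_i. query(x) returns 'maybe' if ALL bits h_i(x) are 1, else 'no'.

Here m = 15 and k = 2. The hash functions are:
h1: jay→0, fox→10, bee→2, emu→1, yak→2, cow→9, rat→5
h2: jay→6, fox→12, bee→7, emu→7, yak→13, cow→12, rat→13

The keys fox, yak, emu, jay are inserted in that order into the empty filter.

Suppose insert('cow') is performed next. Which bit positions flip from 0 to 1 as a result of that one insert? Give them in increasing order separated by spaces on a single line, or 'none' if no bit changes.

Answer: 9

Derivation:
Start: bits=000000000000000
After insert 'fox': sets bits 10 12 -> bits=000000000010100
After insert 'yak': sets bits 2 13 -> bits=001000000010110
After insert 'emu': sets bits 1 7 -> bits=011000010010110
After insert 'jay': sets bits 0 6 -> bits=111000110010110
insert 'cow' would touch bits 9 12; currently bit9=0, bit12=1
Bits that are 0 among those (would change 0->1): 9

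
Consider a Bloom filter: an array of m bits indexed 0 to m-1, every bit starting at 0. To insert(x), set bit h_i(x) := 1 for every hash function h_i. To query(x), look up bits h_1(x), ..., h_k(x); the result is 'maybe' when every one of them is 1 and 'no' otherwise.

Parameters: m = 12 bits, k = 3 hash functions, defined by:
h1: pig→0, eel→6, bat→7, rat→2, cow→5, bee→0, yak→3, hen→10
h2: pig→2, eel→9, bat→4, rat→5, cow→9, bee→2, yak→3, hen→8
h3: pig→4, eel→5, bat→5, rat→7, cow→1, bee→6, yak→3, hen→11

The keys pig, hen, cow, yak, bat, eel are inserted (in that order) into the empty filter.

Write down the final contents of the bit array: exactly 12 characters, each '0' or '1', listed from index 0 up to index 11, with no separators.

Answer: 111111111111

Derivation:
Start: bits=000000000000
After insert 'pig': sets bits 0 2 4 -> bits=101010000000
After insert 'hen': sets bits 8 10 11 -> bits=101010001011
After insert 'cow': sets bits 1 5 9 -> bits=111011001111
After insert 'yak': sets bits 3 -> bits=111111001111
After insert 'bat': sets bits 4 5 7 -> bits=111111011111
After insert 'eel': sets bits 5 6 9 -> bits=111111111111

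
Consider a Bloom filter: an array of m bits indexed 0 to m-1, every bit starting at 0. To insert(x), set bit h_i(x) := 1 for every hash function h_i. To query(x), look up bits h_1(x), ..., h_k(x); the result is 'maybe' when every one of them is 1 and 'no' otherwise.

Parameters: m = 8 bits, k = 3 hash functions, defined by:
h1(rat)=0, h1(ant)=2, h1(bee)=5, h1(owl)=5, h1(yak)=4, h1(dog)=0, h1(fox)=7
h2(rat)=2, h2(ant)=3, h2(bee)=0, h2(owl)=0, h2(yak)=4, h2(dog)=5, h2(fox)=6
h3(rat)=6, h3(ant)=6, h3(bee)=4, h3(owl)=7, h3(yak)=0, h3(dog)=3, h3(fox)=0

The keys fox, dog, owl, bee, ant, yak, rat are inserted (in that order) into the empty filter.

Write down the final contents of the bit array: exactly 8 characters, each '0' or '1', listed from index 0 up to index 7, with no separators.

Answer: 10111111

Derivation:
Start: bits=00000000
After insert 'fox': sets bits 0 6 7 -> bits=10000011
After insert 'dog': sets bits 0 3 5 -> bits=10010111
After insert 'owl': sets bits 0 5 7 -> bits=10010111
After insert 'bee': sets bits 0 4 5 -> bits=10011111
After insert 'ant': sets bits 2 3 6 -> bits=10111111
After insert 'yak': sets bits 0 4 -> bits=10111111
After insert 'rat': sets bits 0 2 6 -> bits=10111111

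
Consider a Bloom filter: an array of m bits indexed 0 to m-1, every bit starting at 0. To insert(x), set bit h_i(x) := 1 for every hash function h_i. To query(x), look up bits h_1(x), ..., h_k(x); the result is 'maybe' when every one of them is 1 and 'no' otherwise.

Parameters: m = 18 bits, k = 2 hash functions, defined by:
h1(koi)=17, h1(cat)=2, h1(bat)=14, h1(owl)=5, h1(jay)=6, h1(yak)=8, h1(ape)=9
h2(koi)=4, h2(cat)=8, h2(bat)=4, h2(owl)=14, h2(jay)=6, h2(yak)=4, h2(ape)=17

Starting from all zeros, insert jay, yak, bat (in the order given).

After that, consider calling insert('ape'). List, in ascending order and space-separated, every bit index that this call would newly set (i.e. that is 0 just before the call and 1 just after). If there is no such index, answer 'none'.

Start: bits=000000000000000000
After insert 'jay': sets bits 6 -> bits=000000100000000000
After insert 'yak': sets bits 4 8 -> bits=000010101000000000
After insert 'bat': sets bits 4 14 -> bits=000010101000001000
insert 'ape' would touch bits 9 17; currently bit9=0, bit17=0
Bits that are 0 among those (would change 0->1): 9 17

Answer: 9 17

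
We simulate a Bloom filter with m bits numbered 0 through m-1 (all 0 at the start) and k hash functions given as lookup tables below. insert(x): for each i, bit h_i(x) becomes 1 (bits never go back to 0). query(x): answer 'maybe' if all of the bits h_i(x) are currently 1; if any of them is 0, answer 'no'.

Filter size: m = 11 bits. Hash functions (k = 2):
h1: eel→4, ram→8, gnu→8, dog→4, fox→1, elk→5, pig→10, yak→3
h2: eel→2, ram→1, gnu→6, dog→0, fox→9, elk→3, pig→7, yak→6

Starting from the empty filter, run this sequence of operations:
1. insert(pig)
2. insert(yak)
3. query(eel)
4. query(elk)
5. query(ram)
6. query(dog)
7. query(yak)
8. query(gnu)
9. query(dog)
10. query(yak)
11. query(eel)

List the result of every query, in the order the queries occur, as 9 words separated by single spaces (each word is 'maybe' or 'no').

Answer: no no no no maybe no no maybe no

Derivation:
Start: bits=00000000000
Op 1: insert pig -> sets bits 7 10 -> bits=00000001001
Op 2: insert yak -> sets bits 3 6 -> bits=00010011001
Op 3: query eel -> checks bit2=0, bit4=0 (has a 0) -> no
Op 4: query elk -> checks bit3=1, bit5=0 (has a 0) -> no
Op 5: query ram -> checks bit1=0, bit8=0 (has a 0) -> no
Op 6: query dog -> checks bit0=0, bit4=0 (has a 0) -> no
Op 7: query yak -> checks bit3=1, bit6=1 (all 1) -> maybe
Op 8: query gnu -> checks bit6=1, bit8=0 (has a 0) -> no
Op 9: query dog -> checks bit0=0, bit4=0 (has a 0) -> no
Op 10: query yak -> checks bit3=1, bit6=1 (all 1) -> maybe
Op 11: query eel -> checks bit2=0, bit4=0 (has a 0) -> no
Query results in order: no no no no maybe no no maybe no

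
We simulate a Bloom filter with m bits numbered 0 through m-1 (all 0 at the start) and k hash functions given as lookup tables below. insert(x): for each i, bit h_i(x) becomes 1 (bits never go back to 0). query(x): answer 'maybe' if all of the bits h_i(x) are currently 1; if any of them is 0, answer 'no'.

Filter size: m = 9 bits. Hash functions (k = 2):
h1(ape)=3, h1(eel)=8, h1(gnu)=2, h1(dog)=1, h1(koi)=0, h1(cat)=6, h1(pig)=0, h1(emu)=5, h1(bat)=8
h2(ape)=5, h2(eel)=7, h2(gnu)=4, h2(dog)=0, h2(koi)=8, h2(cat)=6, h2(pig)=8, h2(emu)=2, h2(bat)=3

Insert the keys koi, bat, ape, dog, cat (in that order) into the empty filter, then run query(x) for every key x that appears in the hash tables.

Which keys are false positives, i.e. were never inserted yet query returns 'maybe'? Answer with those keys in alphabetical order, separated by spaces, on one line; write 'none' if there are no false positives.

Answer: pig

Derivation:
Start: bits=000000000
After insert 'koi': sets bits 0 8 -> bits=100000001
After insert 'bat': sets bits 3 8 -> bits=100100001
After insert 'ape': sets bits 3 5 -> bits=100101001
After insert 'dog': sets bits 0 1 -> bits=110101001
After insert 'cat': sets bits 6 -> bits=110101101
Not inserted: eel emu gnu pig — query each against bits=110101101:
query eel: checks bit7=0, bit8=1 (has a 0) -> no => not a false positive
query emu: checks bit2=0, bit5=1 (has a 0) -> no => not a false positive
query gnu: checks bit2=0, bit4=0 (has a 0) -> no => not a false positive
query pig: checks bit0=1, bit8=1 (all 1) -> maybe => FALSE POSITIVE
False positives (alphabetical): pig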